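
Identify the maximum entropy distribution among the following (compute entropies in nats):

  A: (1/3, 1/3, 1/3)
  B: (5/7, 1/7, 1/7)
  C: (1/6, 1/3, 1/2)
A

For a discrete distribution over n outcomes, entropy is maximized by the uniform distribution.

Computing entropies:
H(A) = 1.0986 nats
H(B) = 0.7963 nats
H(C) = 1.0114 nats

The uniform distribution (where all probabilities equal 1/3) achieves the maximum entropy of log_e(3) = 1.0986 nats.

Distribution A has the highest entropy.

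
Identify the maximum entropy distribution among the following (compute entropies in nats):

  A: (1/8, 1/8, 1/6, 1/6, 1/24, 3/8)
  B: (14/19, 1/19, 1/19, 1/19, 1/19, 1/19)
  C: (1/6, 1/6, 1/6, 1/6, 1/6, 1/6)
C

For a discrete distribution over n outcomes, entropy is maximized by the uniform distribution.

Computing entropies:
H(A) = 1.6173 nats
H(B) = 0.9999 nats
H(C) = 1.7918 nats

The uniform distribution (where all probabilities equal 1/6) achieves the maximum entropy of log_e(6) = 1.7918 nats.

Distribution C has the highest entropy.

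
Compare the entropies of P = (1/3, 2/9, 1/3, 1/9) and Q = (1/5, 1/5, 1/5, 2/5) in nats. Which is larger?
Q

Computing entropies in nats:
H(P) = 1.3108
H(Q) = 1.3322

Distribution Q has higher entropy.

Intuition: The distribution closer to uniform (more spread out) has higher entropy.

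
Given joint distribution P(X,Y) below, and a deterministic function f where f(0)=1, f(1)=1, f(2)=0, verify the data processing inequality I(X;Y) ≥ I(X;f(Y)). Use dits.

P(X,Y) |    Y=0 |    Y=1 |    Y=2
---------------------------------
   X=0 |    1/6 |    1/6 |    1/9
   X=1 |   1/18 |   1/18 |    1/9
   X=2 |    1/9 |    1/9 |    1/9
I(X;Y) = 0.0089, I(X;f(Y)) = 0.0089, inequality holds: 0.0089 ≥ 0.0089

Data Processing Inequality: For any Markov chain X → Y → Z, we have I(X;Y) ≥ I(X;Z).

Here Z = f(Y) is a deterministic function of Y, forming X → Y → Z.

Original I(X;Y) = 0.0089 dits

After applying f:
P(X,Z) where Z=f(Y):
- P(X,Z=0) = P(X,Y=2)
- P(X,Z=1) = P(X,Y=0) + P(X,Y=1)

I(X;Z) = I(X;f(Y)) = 0.0089 dits

Verification: 0.0089 ≥ 0.0089 ✓

Information cannot be created by processing; the function f can only lose information about X.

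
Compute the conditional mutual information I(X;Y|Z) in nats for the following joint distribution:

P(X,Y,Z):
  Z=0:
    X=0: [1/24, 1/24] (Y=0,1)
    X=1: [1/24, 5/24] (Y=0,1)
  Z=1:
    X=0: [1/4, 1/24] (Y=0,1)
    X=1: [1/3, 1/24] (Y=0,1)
0.0178 nats

Conditional mutual information: I(X;Y|Z) = H(X|Z) + H(Y|Z) - H(X,Y|Z)

H(Z) = 0.6365
H(X,Z) = 1.2808 → H(X|Z) = 0.6443
H(Y,Z) = 1.0751 → H(Y|Z) = 0.4386
H(X,Y,Z) = 1.7017 → H(X,Y|Z) = 1.0652

I(X;Y|Z) = 0.6443 + 0.4386 - 1.0652 = 0.0178 nats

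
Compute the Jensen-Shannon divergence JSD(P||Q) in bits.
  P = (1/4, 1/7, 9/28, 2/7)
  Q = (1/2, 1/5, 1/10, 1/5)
0.0837 bits

Jensen-Shannon divergence is:
JSD(P||Q) = 0.5 × D_KL(P||M) + 0.5 × D_KL(Q||M)
where M = 0.5 × (P + Q) is the mixture distribution.

M = 0.5 × (1/4, 1/7, 9/28, 2/7) + 0.5 × (1/2, 1/5, 1/10, 1/5) = (3/8, 6/35, 0.210714, 0.242857)

D_KL(P||M) = 0.0790 bits
D_KL(Q||M) = 0.0884 bits

JSD(P||Q) = 0.5 × 0.0790 + 0.5 × 0.0884 = 0.0837 bits

Unlike KL divergence, JSD is symmetric and bounded: 0 ≤ JSD ≤ log(2).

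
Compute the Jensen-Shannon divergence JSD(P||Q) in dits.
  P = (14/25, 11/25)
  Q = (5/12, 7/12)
0.0045 dits

Jensen-Shannon divergence is:
JSD(P||Q) = 0.5 × D_KL(P||M) + 0.5 × D_KL(Q||M)
where M = 0.5 × (P + Q) is the mixture distribution.

M = 0.5 × (14/25, 11/25) + 0.5 × (5/12, 7/12) = (0.488333, 0.511667)

D_KL(P||M) = 0.0045 dits
D_KL(Q||M) = 0.0045 dits

JSD(P||Q) = 0.5 × 0.0045 + 0.5 × 0.0045 = 0.0045 dits

Unlike KL divergence, JSD is symmetric and bounded: 0 ≤ JSD ≤ log(2).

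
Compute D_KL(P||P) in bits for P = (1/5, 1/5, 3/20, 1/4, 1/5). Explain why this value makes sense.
0.0000 bits

KL divergence satisfies the Gibbs inequality: D_KL(P||Q) ≥ 0 for all distributions P, Q.

D_KL(P||Q) = Σ p(x) log(p(x)/q(x))
Each term is p(x) × log_2(p(x)/p(x)) = p(x) × log_2(1) = 0, so the sum is 0.
D_KL(P||Q) = 0.0000 bits

When P = Q, the KL divergence is exactly 0, as there is no 'divergence' between identical distributions.

This non-negativity is a fundamental property: relative entropy cannot be negative because it measures how different Q is from P.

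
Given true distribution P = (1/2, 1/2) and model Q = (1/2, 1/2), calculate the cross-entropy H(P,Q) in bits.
1.0000 bits

Cross-entropy: H(P,Q) = -Σ p(x) log q(x)

Alternatively: H(P,Q) = H(P) + D_KL(P||Q)
H(P) = 1.0000 bits
D_KL(P||Q) = 0.0000 bits

H(P,Q) = 1.0000 + 0.0000 = 1.0000 bits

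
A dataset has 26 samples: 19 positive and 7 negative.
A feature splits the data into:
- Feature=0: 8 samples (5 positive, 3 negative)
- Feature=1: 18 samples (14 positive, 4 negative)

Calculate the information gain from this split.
0.0176 bits

Information Gain = H(Y) - H(Y|Feature)

Before split:
P(positive) = 19/26 = 0.7308
H(Y) = 0.8404 bits

After split:
Feature=0: H = 0.9544 bits (weight = 8/26)
Feature=1: H = 0.7642 bits (weight = 18/26)
H(Y|Feature) = (8/26)×0.9544 + (18/26)×0.7642 = 0.8227 bits

Information Gain = 0.8404 - 0.8227 = 0.0176 bits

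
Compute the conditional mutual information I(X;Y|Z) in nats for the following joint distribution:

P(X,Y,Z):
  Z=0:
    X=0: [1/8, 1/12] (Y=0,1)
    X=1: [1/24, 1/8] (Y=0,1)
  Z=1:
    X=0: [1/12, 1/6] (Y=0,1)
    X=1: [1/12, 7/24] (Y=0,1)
0.0284 nats

Conditional mutual information: I(X;Y|Z) = H(X|Z) + H(Y|Z) - H(X,Y|Z)

H(Z) = 0.6616
H(X,Z) = 1.3398 → H(X|Z) = 0.6782
H(Y,Z) = 1.2816 → H(Y|Z) = 0.6201
H(X,Y,Z) = 1.9315 → H(X,Y|Z) = 1.2699

I(X;Y|Z) = 0.6782 + 0.6201 - 1.2699 = 0.0284 nats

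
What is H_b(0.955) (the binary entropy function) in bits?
0.2648 bits

The binary entropy function is:
H(p) = -p log(p) - (1-p) log(1-p)

H(0.955) = -0.955 × log_2(0.955) - 0.045 × log_2(0.045)
H(0.955) = 0.2648 bits

Note: Binary entropy is maximized at p=0.5 (H=1 bit) and minimized at p=0 or p=1 (H=0).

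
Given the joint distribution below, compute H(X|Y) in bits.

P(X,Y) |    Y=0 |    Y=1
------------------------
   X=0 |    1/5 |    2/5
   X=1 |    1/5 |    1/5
0.9510 bits

Using the chain rule: H(X|Y) = H(X,Y) - H(Y)

First, compute H(X,Y) = 1.9219 bits

Marginal P(Y) = (2/5, 3/5)
H(Y) = 0.9710 bits

H(X|Y) = H(X,Y) - H(Y) = 1.9219 - 0.9710 = 0.9510 bits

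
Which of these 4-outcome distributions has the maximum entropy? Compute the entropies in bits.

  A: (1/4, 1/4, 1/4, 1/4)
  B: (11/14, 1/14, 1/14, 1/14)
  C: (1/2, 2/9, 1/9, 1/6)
A

For a discrete distribution over n outcomes, entropy is maximized by the uniform distribution.

Computing entropies:
H(A) = 2.0000 bits
H(B) = 1.0892 bits
H(C) = 1.7652 bits

The uniform distribution (where all probabilities equal 1/4) achieves the maximum entropy of log_2(4) = 2.0000 bits.

Distribution A has the highest entropy.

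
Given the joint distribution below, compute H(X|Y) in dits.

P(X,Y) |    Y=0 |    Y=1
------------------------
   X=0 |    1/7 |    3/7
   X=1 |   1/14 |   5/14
0.2943 dits

Using the chain rule: H(X|Y) = H(X,Y) - H(Y)

First, compute H(X,Y) = 0.5200 dits

Marginal P(Y) = (3/14, 11/14)
H(Y) = 0.2257 dits

H(X|Y) = H(X,Y) - H(Y) = 0.5200 - 0.2257 = 0.2943 dits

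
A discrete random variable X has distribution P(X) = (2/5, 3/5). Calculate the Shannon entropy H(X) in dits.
0.2923 dits

Shannon entropy is H(X) = -Σ p(x) log p(x).

For P = (2/5, 3/5):
H = -2/5 × log_10(2/5) -3/5 × log_10(3/5)
H = 0.2923 dits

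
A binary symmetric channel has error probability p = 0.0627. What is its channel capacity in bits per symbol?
0.6619 bits

For a binary symmetric channel (BSC) with error probability p:
Capacity C = 1 - H(p) bits per symbol

where H(p) = -p log₂(p) - (1-p) log₂(1-p) is the binary entropy function.

H(0.0627) = 0.3381 bits
C = 1 - 0.3381 = 0.6619 bits per symbol

This means we can reliably transmit up to 0.6619 bits of information per channel use.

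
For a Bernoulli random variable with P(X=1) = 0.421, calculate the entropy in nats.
0.6806 nats

The binary entropy function is:
H(p) = -p log(p) - (1-p) log(1-p)

H(0.421) = -0.421 × log_e(0.421) - 0.579 × log_e(0.579)
H(0.421) = 0.6806 nats

Note: Binary entropy is maximized at p=0.5 (H=1 bit) and minimized at p=0 or p=1 (H=0).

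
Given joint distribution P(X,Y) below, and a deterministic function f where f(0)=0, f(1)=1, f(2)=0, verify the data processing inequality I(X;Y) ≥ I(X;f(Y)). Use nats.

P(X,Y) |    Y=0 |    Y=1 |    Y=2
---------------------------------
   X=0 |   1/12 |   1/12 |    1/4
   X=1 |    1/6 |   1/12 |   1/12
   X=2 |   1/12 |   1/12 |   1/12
I(X;Y) = 0.0604, I(X;f(Y)) = 0.0073, inequality holds: 0.0604 ≥ 0.0073

Data Processing Inequality: For any Markov chain X → Y → Z, we have I(X;Y) ≥ I(X;Z).

Here Z = f(Y) is a deterministic function of Y, forming X → Y → Z.

Original I(X;Y) = 0.0604 nats

After applying f:
P(X,Z) where Z=f(Y):
- P(X,Z=0) = P(X,Y=0) + P(X,Y=2)
- P(X,Z=1) = P(X,Y=1)

I(X;Z) = I(X;f(Y)) = 0.0073 nats

Verification: 0.0604 ≥ 0.0073 ✓

Information cannot be created by processing; the function f can only lose information about X.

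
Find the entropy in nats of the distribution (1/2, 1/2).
0.6931 nats

Shannon entropy is H(X) = -Σ p(x) log p(x).

For P = (1/2, 1/2):
H = -1/2 × log_e(1/2) -1/2 × log_e(1/2)
H = 0.6931 nats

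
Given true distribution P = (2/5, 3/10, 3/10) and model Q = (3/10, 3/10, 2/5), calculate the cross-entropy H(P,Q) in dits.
0.4854 dits

Cross-entropy: H(P,Q) = -Σ p(x) log q(x)

Alternatively: H(P,Q) = H(P) + D_KL(P||Q)
H(P) = 0.4729 dits
D_KL(P||Q) = 0.0125 dits

H(P,Q) = 0.4729 + 0.0125 = 0.4854 dits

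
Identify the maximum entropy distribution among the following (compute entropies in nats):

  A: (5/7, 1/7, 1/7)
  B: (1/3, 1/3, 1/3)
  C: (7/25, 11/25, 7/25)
B

For a discrete distribution over n outcomes, entropy is maximized by the uniform distribution.

Computing entropies:
H(A) = 0.7963 nats
H(B) = 1.0986 nats
H(C) = 1.0741 nats

The uniform distribution (where all probabilities equal 1/3) achieves the maximum entropy of log_e(3) = 1.0986 nats.

Distribution B has the highest entropy.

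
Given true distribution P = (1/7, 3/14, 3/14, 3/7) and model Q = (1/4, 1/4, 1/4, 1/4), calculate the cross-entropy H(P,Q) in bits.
2.0000 bits

Cross-entropy: H(P,Q) = -Σ p(x) log q(x)

Alternatively: H(P,Q) = H(P) + D_KL(P||Q)
H(P) = 1.8774 bits
D_KL(P||Q) = 0.1226 bits

H(P,Q) = 1.8774 + 0.1226 = 2.0000 bits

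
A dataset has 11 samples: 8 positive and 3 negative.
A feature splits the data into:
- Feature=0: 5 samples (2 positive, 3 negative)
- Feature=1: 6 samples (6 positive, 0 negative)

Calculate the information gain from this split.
0.4040 bits

Information Gain = H(Y) - H(Y|Feature)

Before split:
P(positive) = 8/11 = 0.7273
H(Y) = 0.8454 bits

After split:
Feature=0: H = 0.9710 bits (weight = 5/11)
Feature=1: H = 0.0000 bits (weight = 6/11)
H(Y|Feature) = (5/11)×0.9710 + (6/11)×0.0000 = 0.4413 bits

Information Gain = 0.8454 - 0.4413 = 0.4040 bits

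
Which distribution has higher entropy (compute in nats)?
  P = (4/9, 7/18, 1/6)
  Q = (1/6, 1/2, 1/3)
P

Computing entropies in nats:
H(P) = 1.0263
H(Q) = 1.0114

Distribution P has higher entropy.

Intuition: The distribution closer to uniform (more spread out) has higher entropy.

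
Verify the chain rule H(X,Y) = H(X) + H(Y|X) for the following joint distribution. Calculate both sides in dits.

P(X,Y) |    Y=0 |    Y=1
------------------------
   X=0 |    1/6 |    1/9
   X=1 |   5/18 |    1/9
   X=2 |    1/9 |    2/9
H(X,Y) = 0.7475, H(X) = 0.4731, H(Y|X) = 0.2744 (all in dits)

Chain rule: H(X,Y) = H(X) + H(Y|X)

Left side — joint entropy directly:
H(X,Y) = -Σ p(x,y) log p(x,y) = 0.7475 dits

Right side — compute H(Y|X) from the conditional distributions:
P(X) = (5/18, 7/18, 1/3), so H(X) = 0.4731 dits
H(Y|X) = Σ_x P(X=x) · H(Y|X=x):
  P(Y|X=0) = (3/5, 2/5), H(Y|X=0) = 0.2923, weight P(X=0) = 5/18
  P(Y|X=1) = (5/7, 2/7), H(Y|X=1) = 0.2598, weight P(X=1) = 7/18
  P(Y|X=2) = (1/3, 2/3), H(Y|X=2) = 0.2764, weight P(X=2) = 1/3
H(Y|X) = 0.2744 dits

H(X) + H(Y|X) = 0.4731 + 0.2744 = 0.7475 dits

Both sides equal 0.7475 dits. ✓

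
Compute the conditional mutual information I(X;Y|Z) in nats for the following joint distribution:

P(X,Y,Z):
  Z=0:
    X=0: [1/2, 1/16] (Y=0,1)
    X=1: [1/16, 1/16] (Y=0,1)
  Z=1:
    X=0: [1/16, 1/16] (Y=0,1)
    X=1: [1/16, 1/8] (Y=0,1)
0.0474 nats

Conditional mutual information: I(X;Y|Z) = H(X|Z) + H(Y|Z) - H(X,Y|Z)

H(Z) = 0.6211
H(X,Z) = 1.1574 → H(X|Z) = 0.5363
H(Y,Z) = 1.1574 → H(Y|Z) = 0.5363
H(X,Y,Z) = 1.6462 → H(X,Y|Z) = 1.0251

I(X;Y|Z) = 0.5363 + 0.5363 - 1.0251 = 0.0474 nats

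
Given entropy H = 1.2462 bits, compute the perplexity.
2.3722

Perplexity is 2^H (or exp(H) for natural log).

H = 1.2462 bits
Perplexity = 2^1.2462 = 2.3722

Interpretation: The model's uncertainty is equivalent to choosing uniformly among 2.4 options.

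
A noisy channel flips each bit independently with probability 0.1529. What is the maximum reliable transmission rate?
0.3829 bits

For a binary symmetric channel (BSC) with error probability p:
Capacity C = 1 - H(p) bits per symbol

where H(p) = -p log₂(p) - (1-p) log₂(1-p) is the binary entropy function.

H(0.1529) = 0.6171 bits
C = 1 - 0.6171 = 0.3829 bits per symbol

This means we can reliably transmit up to 0.3829 bits of information per channel use.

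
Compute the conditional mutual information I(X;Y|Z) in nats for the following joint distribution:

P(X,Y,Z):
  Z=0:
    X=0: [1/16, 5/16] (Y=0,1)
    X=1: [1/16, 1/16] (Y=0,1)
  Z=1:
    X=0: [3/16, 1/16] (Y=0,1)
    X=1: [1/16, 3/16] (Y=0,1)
0.0910 nats

Conditional mutual information: I(X;Y|Z) = H(X|Z) + H(Y|Z) - H(X,Y|Z)

H(Z) = 0.6931
H(X,Z) = 1.3209 → H(X|Z) = 0.6277
H(Y,Z) = 1.3209 → H(Y|Z) = 0.6277
H(X,Y,Z) = 1.8577 → H(X,Y|Z) = 1.1645

I(X;Y|Z) = 0.6277 + 0.6277 - 1.1645 = 0.0910 nats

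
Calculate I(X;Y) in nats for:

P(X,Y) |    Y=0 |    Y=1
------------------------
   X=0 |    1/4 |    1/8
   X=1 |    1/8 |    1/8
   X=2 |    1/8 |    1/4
0.0425 nats

Mutual information: I(X;Y) = H(X) + H(Y) - H(X,Y)

Marginals:
P(X) = (3/8, 1/4, 3/8), H(X) = 1.0822 nats
P(Y) = (1/2, 1/2), H(Y) = 0.6931 nats

Joint entropy: H(X,Y) = 1.7329 nats

I(X;Y) = 1.0822 + 0.6931 - 1.7329 = 0.0425 nats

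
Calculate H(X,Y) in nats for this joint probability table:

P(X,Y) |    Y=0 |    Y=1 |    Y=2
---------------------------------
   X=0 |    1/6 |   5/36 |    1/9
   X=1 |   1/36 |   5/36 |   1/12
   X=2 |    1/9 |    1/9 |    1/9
2.1301 nats

Joint entropy is H(X,Y) = -Σ_{x,y} p(x,y) log p(x,y).

Summing over all non-zero entries:
H(X,Y) = -[1/6·log_e(1/6) + 5/36·log_e(5/36) + 1/9·log_e(1/9) + 1/36·log_e(1/36) + 5/36·log_e(5/36) + 1/12·log_e(1/12) + 1/9·log_e(1/9) + 1/9·log_e(1/9) + 1/9·log_e(1/9)]
H(X,Y) = 2.1301 nats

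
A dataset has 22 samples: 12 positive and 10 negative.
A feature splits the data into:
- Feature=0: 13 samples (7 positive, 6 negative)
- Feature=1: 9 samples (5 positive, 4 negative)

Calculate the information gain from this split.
0.0002 bits

Information Gain = H(Y) - H(Y|Feature)

Before split:
P(positive) = 12/22 = 0.5455
H(Y) = 0.9940 bits

After split:
Feature=0: H = 0.9957 bits (weight = 13/22)
Feature=1: H = 0.9911 bits (weight = 9/22)
H(Y|Feature) = (13/22)×0.9957 + (9/22)×0.9911 = 0.9938 bits

Information Gain = 0.9940 - 0.9938 = 0.0002 bits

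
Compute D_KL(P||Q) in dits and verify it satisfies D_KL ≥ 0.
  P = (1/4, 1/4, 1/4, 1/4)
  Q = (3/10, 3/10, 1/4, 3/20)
0.0159 dits

KL divergence satisfies the Gibbs inequality: D_KL(P||Q) ≥ 0 for all distributions P, Q.

D_KL(P||Q) = Σ p(x) log(p(x)/q(x))
Term by term:
  x=0: 1/4 × log_10[(1/4)/(3/10)] = -0.0198
  x=1: 1/4 × log_10[(1/4)/(3/10)] = -0.0198
  x=2: 1/4 × log_10[(1/4)/(1/4)] = 0.0000
  x=3: 1/4 × log_10[(1/4)/(3/20)] = 0.0555
D_KL(P||Q) = 0.0159 dits

D_KL(P||Q) = 0.0159 ≥ 0 ✓

This non-negativity is a fundamental property: relative entropy cannot be negative because it measures how different Q is from P.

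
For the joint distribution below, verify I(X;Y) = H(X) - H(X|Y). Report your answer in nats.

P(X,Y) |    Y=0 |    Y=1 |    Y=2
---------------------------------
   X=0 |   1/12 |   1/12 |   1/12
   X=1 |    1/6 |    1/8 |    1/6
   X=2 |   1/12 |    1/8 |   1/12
I(X;Y) = 0.0096 nats

Mutual information has multiple equivalent forms:
- I(X;Y) = H(X) - H(X|Y)
- I(X;Y) = H(Y) - H(Y|X)
- I(X;Y) = H(X) + H(Y) - H(X,Y)

Computing all quantities:
H(X) = 1.0635, H(Y) = 1.0986, H(X,Y) = 2.1525
H(X|Y) = 1.0539, H(Y|X) = 1.0890

Verification:
H(X) - H(X|Y) = 1.0635 - 1.0539 = 0.0096
H(Y) - H(Y|X) = 1.0986 - 1.0890 = 0.0096
H(X) + H(Y) - H(X,Y) = 1.0635 + 1.0986 - 2.1525 = 0.0096

All forms give I(X;Y) = 0.0096 nats. ✓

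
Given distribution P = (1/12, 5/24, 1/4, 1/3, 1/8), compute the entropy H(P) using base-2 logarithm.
2.1735 bits

Shannon entropy is H(X) = -Σ p(x) log p(x).

For P = (1/12, 5/24, 1/4, 1/3, 1/8):
H = -1/12 × log_2(1/12) -5/24 × log_2(5/24) -1/4 × log_2(1/4) -1/3 × log_2(1/3) -1/8 × log_2(1/8)
H = 2.1735 bits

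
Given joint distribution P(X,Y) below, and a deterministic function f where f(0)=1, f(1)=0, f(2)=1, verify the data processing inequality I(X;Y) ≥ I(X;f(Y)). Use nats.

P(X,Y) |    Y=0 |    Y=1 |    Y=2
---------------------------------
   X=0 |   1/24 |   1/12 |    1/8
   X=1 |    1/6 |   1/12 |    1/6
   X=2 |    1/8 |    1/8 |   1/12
I(X;Y) = 0.0403, I(X;f(Y)) = 0.0155, inequality holds: 0.0403 ≥ 0.0155

Data Processing Inequality: For any Markov chain X → Y → Z, we have I(X;Y) ≥ I(X;Z).

Here Z = f(Y) is a deterministic function of Y, forming X → Y → Z.

Original I(X;Y) = 0.0403 nats

After applying f:
P(X,Z) where Z=f(Y):
- P(X,Z=0) = P(X,Y=1)
- P(X,Z=1) = P(X,Y=0) + P(X,Y=2)

I(X;Z) = I(X;f(Y)) = 0.0155 nats

Verification: 0.0403 ≥ 0.0155 ✓

Information cannot be created by processing; the function f can only lose information about X.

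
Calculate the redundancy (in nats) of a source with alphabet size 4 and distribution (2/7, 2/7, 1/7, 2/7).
0.0345 nats

Redundancy measures how far a source is from maximum entropy:
R = H_max - H(X)

Maximum entropy for 4 symbols: H_max = log_e(4) = 1.3863 nats
Actual entropy: H(X) = 1.3518 nats
Redundancy: R = 1.3863 - 1.3518 = 0.0345 nats

This redundancy represents potential for compression: the source could be compressed by 0.0345 nats per symbol.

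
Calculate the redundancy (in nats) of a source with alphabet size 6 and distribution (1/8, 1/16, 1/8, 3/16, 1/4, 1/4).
0.0916 nats

Redundancy measures how far a source is from maximum entropy:
R = H_max - H(X)

Maximum entropy for 6 symbols: H_max = log_e(6) = 1.7918 nats
Actual entropy: H(X) = 1.7002 nats
Redundancy: R = 1.7918 - 1.7002 = 0.0916 nats

This redundancy represents potential for compression: the source could be compressed by 0.0916 nats per symbol.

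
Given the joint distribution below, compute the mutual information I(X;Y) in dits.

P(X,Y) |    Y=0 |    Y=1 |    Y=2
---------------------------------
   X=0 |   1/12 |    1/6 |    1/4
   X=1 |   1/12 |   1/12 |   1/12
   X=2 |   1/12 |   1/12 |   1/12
0.0098 dits

Mutual information: I(X;Y) = H(X) + H(Y) - H(X,Y)

Marginals:
P(X) = (1/2, 1/4, 1/4), H(X) = 0.4515 dits
P(Y) = (1/4, 1/3, 5/12), H(Y) = 0.4680 dits

Joint entropy: H(X,Y) = 0.9097 dits

I(X;Y) = 0.4515 + 0.4680 - 0.9097 = 0.0098 dits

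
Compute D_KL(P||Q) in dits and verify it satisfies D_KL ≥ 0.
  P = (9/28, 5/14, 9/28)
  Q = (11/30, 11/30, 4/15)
0.0036 dits

KL divergence satisfies the Gibbs inequality: D_KL(P||Q) ≥ 0 for all distributions P, Q.

D_KL(P||Q) = Σ p(x) log(p(x)/q(x))
Term by term:
  x=0: 9/28 × log_10[(9/28)/(11/30)] = -0.0184
  x=1: 5/14 × log_10[(5/14)/(11/30)] = -0.0041
  x=2: 9/28 × log_10[(9/28)/(4/15)] = 0.0261
D_KL(P||Q) = 0.0036 dits

D_KL(P||Q) = 0.0036 ≥ 0 ✓

This non-negativity is a fundamental property: relative entropy cannot be negative because it measures how different Q is from P.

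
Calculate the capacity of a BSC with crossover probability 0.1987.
0.2807 bits

For a binary symmetric channel (BSC) with error probability p:
Capacity C = 1 - H(p) bits per symbol

where H(p) = -p log₂(p) - (1-p) log₂(1-p) is the binary entropy function.

H(0.1987) = 0.7193 bits
C = 1 - 0.7193 = 0.2807 bits per symbol

This means we can reliably transmit up to 0.2807 bits of information per channel use.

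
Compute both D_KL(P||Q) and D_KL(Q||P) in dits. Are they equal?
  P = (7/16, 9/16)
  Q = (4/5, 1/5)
D_KL(P||Q) = 0.1379, D_KL(Q||P) = 0.1199

KL divergence is not symmetric: D_KL(P||Q) ≠ D_KL(Q||P) in general.

D_KL(P||Q) = 0.1379 dits
D_KL(Q||P) = 0.1199 dits

No, they are not equal!

This asymmetry is why KL divergence is not a true distance metric.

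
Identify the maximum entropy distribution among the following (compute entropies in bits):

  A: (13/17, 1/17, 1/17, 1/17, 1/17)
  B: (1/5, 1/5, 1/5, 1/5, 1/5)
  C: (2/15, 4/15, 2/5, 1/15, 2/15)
B

For a discrete distribution over n outcomes, entropy is maximized by the uniform distribution.

Computing entropies:
H(A) = 1.2577 bits
H(B) = 2.3219 bits
H(C) = 2.0729 bits

The uniform distribution (where all probabilities equal 1/5) achieves the maximum entropy of log_2(5) = 2.3219 bits.

Distribution B has the highest entropy.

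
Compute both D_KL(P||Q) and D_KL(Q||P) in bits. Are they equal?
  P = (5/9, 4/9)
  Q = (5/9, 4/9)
D_KL(P||Q) = 0.0000, D_KL(Q||P) = 0.0000

KL divergence is not symmetric: D_KL(P||Q) ≠ D_KL(Q||P) in general.

D_KL(P||Q) = 0.0000 bits
D_KL(Q||P) = 0.0000 bits

In this case they happen to be equal (to 4 decimal places).

This asymmetry is why KL divergence is not a true distance metric.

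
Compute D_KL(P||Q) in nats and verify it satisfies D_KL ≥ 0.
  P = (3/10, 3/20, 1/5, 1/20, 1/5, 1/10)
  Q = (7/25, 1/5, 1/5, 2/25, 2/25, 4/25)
0.0903 nats

KL divergence satisfies the Gibbs inequality: D_KL(P||Q) ≥ 0 for all distributions P, Q.

D_KL(P||Q) = Σ p(x) log(p(x)/q(x))
Term by term:
  x=0: 3/10 × log_e[(3/10)/(7/25)] = 0.0207
  x=1: 3/20 × log_e[(3/20)/(1/5)] = -0.0432
  x=2: 1/5 × log_e[(1/5)/(1/5)] = 0.0000
  x=3: 1/20 × log_e[(1/20)/(2/25)] = -0.0235
  x=4: 1/5 × log_e[(1/5)/(2/25)] = 0.1833
  x=5: 1/10 × log_e[(1/10)/(4/25)] = -0.0470
D_KL(P||Q) = 0.0903 nats

D_KL(P||Q) = 0.0903 ≥ 0 ✓

This non-negativity is a fundamental property: relative entropy cannot be negative because it measures how different Q is from P.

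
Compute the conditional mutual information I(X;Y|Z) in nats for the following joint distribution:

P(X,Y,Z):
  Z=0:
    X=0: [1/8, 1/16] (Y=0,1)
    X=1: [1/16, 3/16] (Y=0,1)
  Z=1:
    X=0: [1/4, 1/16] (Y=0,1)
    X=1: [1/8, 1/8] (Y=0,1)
0.0672 nats

Conditional mutual information: I(X;Y|Z) = H(X|Z) + H(Y|Z) - H(X,Y|Z)

H(Z) = 0.6853
H(X,Z) = 1.3705 → H(X|Z) = 0.6852
H(Y,Z) = 1.3421 → H(Y|Z) = 0.6568
H(X,Y,Z) = 1.9601 → H(X,Y|Z) = 1.2748

I(X;Y|Z) = 0.6852 + 0.6568 - 1.2748 = 0.0672 nats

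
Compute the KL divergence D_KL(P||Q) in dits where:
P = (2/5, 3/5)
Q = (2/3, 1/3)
0.0644 dits

KL divergence: D_KL(P||Q) = Σ p(x) log(p(x)/q(x))

Computing term by term:
  x=0: 2/5 × log_10[(2/5)/(2/3)] = 2/5 × -0.2218 = -0.0887
  x=1: 3/5 × log_10[(3/5)/(1/3)] = 3/5 × 0.2553 = 0.1532

D_KL(P||Q) = 0.0644 dits

Note: KL divergence is always non-negative and equals 0 iff P = Q.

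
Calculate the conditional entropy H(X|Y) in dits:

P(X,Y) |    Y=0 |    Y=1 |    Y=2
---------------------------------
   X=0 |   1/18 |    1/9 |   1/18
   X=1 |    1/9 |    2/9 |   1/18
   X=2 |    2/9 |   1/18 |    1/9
0.4232 dits

Using the chain rule: H(X|Y) = H(X,Y) - H(Y)

First, compute H(X,Y) = 0.8873 dits

Marginal P(Y) = (7/18, 7/18, 2/9)
H(Y) = 0.4642 dits

H(X|Y) = H(X,Y) - H(Y) = 0.8873 - 0.4642 = 0.4232 dits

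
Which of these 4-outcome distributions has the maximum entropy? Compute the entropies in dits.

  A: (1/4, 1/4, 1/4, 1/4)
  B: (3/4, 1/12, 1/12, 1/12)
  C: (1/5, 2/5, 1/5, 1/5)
A

For a discrete distribution over n outcomes, entropy is maximized by the uniform distribution.

Computing entropies:
H(A) = 0.6021 dits
H(B) = 0.3635 dits
H(C) = 0.5786 dits

The uniform distribution (where all probabilities equal 1/4) achieves the maximum entropy of log_10(4) = 0.6021 dits.

Distribution A has the highest entropy.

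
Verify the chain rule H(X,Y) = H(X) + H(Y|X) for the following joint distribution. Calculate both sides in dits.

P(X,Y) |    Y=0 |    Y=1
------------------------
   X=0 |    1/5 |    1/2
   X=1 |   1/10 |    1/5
H(X,Y) = 0.5301, H(X) = 0.2653, H(Y|X) = 0.2648 (all in dits)

Chain rule: H(X,Y) = H(X) + H(Y|X)

Left side — joint entropy directly:
H(X,Y) = -Σ p(x,y) log p(x,y) = 0.5301 dits

Right side — compute H(Y|X) from the conditional distributions:
P(X) = (7/10, 3/10), so H(X) = 0.2653 dits
H(Y|X) = Σ_x P(X=x) · H(Y|X=x):
  P(Y|X=0) = (2/7, 5/7), H(Y|X=0) = 0.2598, weight P(X=0) = 7/10
  P(Y|X=1) = (1/3, 2/3), H(Y|X=1) = 0.2764, weight P(X=1) = 3/10
H(Y|X) = 0.2648 dits

H(X) + H(Y|X) = 0.2653 + 0.2648 = 0.5301 dits

Both sides equal 0.5301 dits. ✓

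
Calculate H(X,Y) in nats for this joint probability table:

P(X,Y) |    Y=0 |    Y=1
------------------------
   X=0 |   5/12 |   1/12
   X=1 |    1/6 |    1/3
1.2367 nats

Joint entropy is H(X,Y) = -Σ_{x,y} p(x,y) log p(x,y).

Summing over all non-zero entries:
H(X,Y) = -[5/12·log_e(5/12) + 1/12·log_e(1/12) + 1/6·log_e(1/6) + 1/3·log_e(1/3)]
H(X,Y) = 1.2367 nats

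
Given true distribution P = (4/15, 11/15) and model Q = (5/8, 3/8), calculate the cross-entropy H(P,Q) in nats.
0.8446 nats

Cross-entropy: H(P,Q) = -Σ p(x) log q(x)

Alternatively: H(P,Q) = H(P) + D_KL(P||Q)
H(P) = 0.5799 nats
D_KL(P||Q) = 0.2647 nats

H(P,Q) = 0.5799 + 0.2647 = 0.8446 nats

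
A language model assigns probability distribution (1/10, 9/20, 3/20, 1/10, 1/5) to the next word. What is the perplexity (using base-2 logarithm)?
4.1633

Perplexity is 2^H (or exp(H) for natural log).

First, H = -Σ p log p = 2.0577 bits
Perplexity = 2^2.0577 = 4.1633

Interpretation: The model's uncertainty is equivalent to choosing uniformly among 4.2 options.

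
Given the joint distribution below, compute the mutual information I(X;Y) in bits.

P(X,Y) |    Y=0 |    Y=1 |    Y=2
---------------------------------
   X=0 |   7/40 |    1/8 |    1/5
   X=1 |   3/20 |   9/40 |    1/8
0.0349 bits

Mutual information: I(X;Y) = H(X) + H(Y) - H(X,Y)

Marginals:
P(X) = (1/2, 1/2), H(X) = 1.0000 bits
P(Y) = (13/40, 7/20, 13/40), H(Y) = 1.5841 bits

Joint entropy: H(X,Y) = 2.5492 bits

I(X;Y) = 1.0000 + 1.5841 - 2.5492 = 0.0349 bits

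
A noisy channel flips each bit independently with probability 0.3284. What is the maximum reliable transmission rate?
0.0867 bits

For a binary symmetric channel (BSC) with error probability p:
Capacity C = 1 - H(p) bits per symbol

where H(p) = -p log₂(p) - (1-p) log₂(1-p) is the binary entropy function.

H(0.3284) = 0.9133 bits
C = 1 - 0.9133 = 0.0867 bits per symbol

This means we can reliably transmit up to 0.0867 bits of information per channel use.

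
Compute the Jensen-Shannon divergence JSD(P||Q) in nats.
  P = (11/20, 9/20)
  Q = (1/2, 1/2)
0.0013 nats

Jensen-Shannon divergence is:
JSD(P||Q) = 0.5 × D_KL(P||M) + 0.5 × D_KL(Q||M)
where M = 0.5 × (P + Q) is the mixture distribution.

M = 0.5 × (11/20, 9/20) + 0.5 × (1/2, 1/2) = (21/40, 19/40)

D_KL(P||M) = 0.0013 nats
D_KL(Q||M) = 0.0013 nats

JSD(P||Q) = 0.5 × 0.0013 + 0.5 × 0.0013 = 0.0013 nats

Unlike KL divergence, JSD is symmetric and bounded: 0 ≤ JSD ≤ log(2).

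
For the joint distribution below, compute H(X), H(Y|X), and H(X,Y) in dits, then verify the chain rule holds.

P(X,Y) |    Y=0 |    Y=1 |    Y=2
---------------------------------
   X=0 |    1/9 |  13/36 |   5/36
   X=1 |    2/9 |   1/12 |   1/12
H(X,Y) = 0.7099, H(X) = 0.2902, H(Y|X) = 0.4196 (all in dits)

Chain rule: H(X,Y) = H(X) + H(Y|X)

Left side — joint entropy directly:
H(X,Y) = -Σ p(x,y) log p(x,y) = 0.7099 dits

Right side — compute H(Y|X) from the conditional distributions:
P(X) = (11/18, 7/18), so H(X) = 0.2902 dits
H(Y|X) = Σ_x P(X=x) · H(Y|X=x):
  P(Y|X=0) = (2/11, 13/22, 5/22), H(Y|X=0) = 0.4159, weight P(X=0) = 11/18
  P(Y|X=1) = (4/7, 3/14, 3/14), H(Y|X=1) = 0.4256, weight P(X=1) = 7/18
H(Y|X) = 0.4196 dits

H(X) + H(Y|X) = 0.2902 + 0.4196 = 0.7099 dits

Both sides equal 0.7099 dits. ✓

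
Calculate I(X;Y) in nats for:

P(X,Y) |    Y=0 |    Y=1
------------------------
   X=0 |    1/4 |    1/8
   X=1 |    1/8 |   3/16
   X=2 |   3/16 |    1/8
0.0260 nats

Mutual information: I(X;Y) = H(X) + H(Y) - H(X,Y)

Marginals:
P(X) = (3/8, 5/16, 5/16), H(X) = 1.0948 nats
P(Y) = (9/16, 7/16), H(Y) = 0.6853 nats

Joint entropy: H(X,Y) = 1.7541 nats

I(X;Y) = 1.0948 + 0.6853 - 1.7541 = 0.0260 nats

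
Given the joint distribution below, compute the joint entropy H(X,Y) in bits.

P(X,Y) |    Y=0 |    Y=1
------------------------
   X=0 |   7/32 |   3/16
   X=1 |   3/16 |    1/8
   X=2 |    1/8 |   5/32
2.5537 bits

Joint entropy is H(X,Y) = -Σ_{x,y} p(x,y) log p(x,y).

Summing over all non-zero entries:
H(X,Y) = -[7/32·log_2(7/32) + 3/16·log_2(3/16) + 3/16·log_2(3/16) + 1/8·log_2(1/8) + 1/8·log_2(1/8) + 5/32·log_2(5/32)]
H(X,Y) = 2.5537 bits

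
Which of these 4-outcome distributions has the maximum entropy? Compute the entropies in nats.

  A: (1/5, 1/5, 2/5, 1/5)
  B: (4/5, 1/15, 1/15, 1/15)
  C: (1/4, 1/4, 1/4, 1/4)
C

For a discrete distribution over n outcomes, entropy is maximized by the uniform distribution.

Computing entropies:
H(A) = 1.3322 nats
H(B) = 0.7201 nats
H(C) = 1.3863 nats

The uniform distribution (where all probabilities equal 1/4) achieves the maximum entropy of log_e(4) = 1.3863 nats.

Distribution C has the highest entropy.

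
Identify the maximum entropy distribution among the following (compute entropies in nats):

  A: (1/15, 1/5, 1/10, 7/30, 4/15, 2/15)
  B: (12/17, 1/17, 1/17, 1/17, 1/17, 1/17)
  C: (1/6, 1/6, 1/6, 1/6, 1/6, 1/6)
C

For a discrete distribution over n outcomes, entropy is maximized by the uniform distribution.

Computing entropies:
H(A) = 1.6934 nats
H(B) = 1.0792 nats
H(C) = 1.7918 nats

The uniform distribution (where all probabilities equal 1/6) achieves the maximum entropy of log_e(6) = 1.7918 nats.

Distribution C has the highest entropy.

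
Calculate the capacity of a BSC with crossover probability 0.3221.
0.0933 bits

For a binary symmetric channel (BSC) with error probability p:
Capacity C = 1 - H(p) bits per symbol

where H(p) = -p log₂(p) - (1-p) log₂(1-p) is the binary entropy function.

H(0.3221) = 0.9067 bits
C = 1 - 0.9067 = 0.0933 bits per symbol

This means we can reliably transmit up to 0.0933 bits of information per channel use.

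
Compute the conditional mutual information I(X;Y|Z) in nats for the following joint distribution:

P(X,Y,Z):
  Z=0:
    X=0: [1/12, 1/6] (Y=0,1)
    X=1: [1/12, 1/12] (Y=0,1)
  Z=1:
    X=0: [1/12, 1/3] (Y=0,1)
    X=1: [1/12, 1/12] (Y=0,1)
0.0307 nats

Conditional mutual information: I(X;Y|Z) = H(X|Z) + H(Y|Z) - H(X,Y|Z)

H(Z) = 0.6792
H(X,Z) = 1.3086 → H(X|Z) = 0.6294
H(Y,Z) = 1.3086 → H(Y|Z) = 0.6294
H(X,Y,Z) = 1.9073 → H(X,Y|Z) = 1.2281

I(X;Y|Z) = 0.6294 + 0.6294 - 1.2281 = 0.0307 nats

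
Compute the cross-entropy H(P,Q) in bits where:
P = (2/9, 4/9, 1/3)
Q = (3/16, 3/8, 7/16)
1.5631 bits

Cross-entropy: H(P,Q) = -Σ p(x) log q(x)

Alternatively: H(P,Q) = H(P) + D_KL(P||Q)
H(P) = 1.5305 bits
D_KL(P||Q) = 0.0326 bits

H(P,Q) = 1.5305 + 0.0326 = 1.5631 bits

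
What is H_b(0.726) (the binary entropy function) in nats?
0.5872 nats

The binary entropy function is:
H(p) = -p log(p) - (1-p) log(1-p)

H(0.726) = -0.726 × log_e(0.726) - 0.274 × log_e(0.274)
H(0.726) = 0.5872 nats

Note: Binary entropy is maximized at p=0.5 (H=1 bit) and minimized at p=0 or p=1 (H=0).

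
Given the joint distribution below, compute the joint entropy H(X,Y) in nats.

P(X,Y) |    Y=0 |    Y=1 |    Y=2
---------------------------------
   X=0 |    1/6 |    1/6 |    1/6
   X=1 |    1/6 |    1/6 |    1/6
1.7918 nats

Joint entropy is H(X,Y) = -Σ_{x,y} p(x,y) log p(x,y).

Summing over all non-zero entries:
H(X,Y) = -[1/6·log_e(1/6) + 1/6·log_e(1/6) + 1/6·log_e(1/6) + 1/6·log_e(1/6) + 1/6·log_e(1/6) + 1/6·log_e(1/6)]
H(X,Y) = 1.7918 nats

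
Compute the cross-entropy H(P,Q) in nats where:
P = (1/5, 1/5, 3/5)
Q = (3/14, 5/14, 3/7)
1.0224 nats

Cross-entropy: H(P,Q) = -Σ p(x) log q(x)

Alternatively: H(P,Q) = H(P) + D_KL(P||Q)
H(P) = 0.9503 nats
D_KL(P||Q) = 0.0721 nats

H(P,Q) = 0.9503 + 0.0721 = 1.0224 nats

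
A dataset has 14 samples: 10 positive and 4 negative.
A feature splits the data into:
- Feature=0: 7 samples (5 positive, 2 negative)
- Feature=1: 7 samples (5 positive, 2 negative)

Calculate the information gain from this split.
0.0000 bits

Information Gain = H(Y) - H(Y|Feature)

Before split:
P(positive) = 10/14 = 0.7143
H(Y) = 0.8631 bits

After split:
Feature=0: H = 0.8631 bits (weight = 7/14)
Feature=1: H = 0.8631 bits (weight = 7/14)
H(Y|Feature) = (7/14)×0.8631 + (7/14)×0.8631 = 0.8631 bits

Information Gain = 0.8631 - 0.8631 = 0.0000 bits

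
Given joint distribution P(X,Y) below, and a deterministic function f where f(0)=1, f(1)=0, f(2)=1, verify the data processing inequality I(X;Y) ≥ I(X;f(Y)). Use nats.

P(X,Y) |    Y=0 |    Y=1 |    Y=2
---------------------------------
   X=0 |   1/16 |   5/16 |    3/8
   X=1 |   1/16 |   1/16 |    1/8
I(X;Y) = 0.0256, I(X;f(Y)) = 0.0116, inequality holds: 0.0256 ≥ 0.0116

Data Processing Inequality: For any Markov chain X → Y → Z, we have I(X;Y) ≥ I(X;Z).

Here Z = f(Y) is a deterministic function of Y, forming X → Y → Z.

Original I(X;Y) = 0.0256 nats

After applying f:
P(X,Z) where Z=f(Y):
- P(X,Z=0) = P(X,Y=1)
- P(X,Z=1) = P(X,Y=0) + P(X,Y=2)

I(X;Z) = I(X;f(Y)) = 0.0116 nats

Verification: 0.0256 ≥ 0.0116 ✓

Information cannot be created by processing; the function f can only lose information about X.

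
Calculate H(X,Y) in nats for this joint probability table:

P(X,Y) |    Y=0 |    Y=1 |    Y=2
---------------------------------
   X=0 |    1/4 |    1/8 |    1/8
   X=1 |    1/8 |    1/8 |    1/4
1.7329 nats

Joint entropy is H(X,Y) = -Σ_{x,y} p(x,y) log p(x,y).

Summing over all non-zero entries:
H(X,Y) = -[1/4·log_e(1/4) + 1/8·log_e(1/8) + 1/8·log_e(1/8) + 1/8·log_e(1/8) + 1/8·log_e(1/8) + 1/4·log_e(1/4)]
H(X,Y) = 1.7329 nats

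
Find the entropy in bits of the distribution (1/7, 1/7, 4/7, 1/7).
1.6645 bits

Shannon entropy is H(X) = -Σ p(x) log p(x).

For P = (1/7, 1/7, 4/7, 1/7):
H = -1/7 × log_2(1/7) -1/7 × log_2(1/7) -4/7 × log_2(4/7) -1/7 × log_2(1/7)
H = 1.6645 bits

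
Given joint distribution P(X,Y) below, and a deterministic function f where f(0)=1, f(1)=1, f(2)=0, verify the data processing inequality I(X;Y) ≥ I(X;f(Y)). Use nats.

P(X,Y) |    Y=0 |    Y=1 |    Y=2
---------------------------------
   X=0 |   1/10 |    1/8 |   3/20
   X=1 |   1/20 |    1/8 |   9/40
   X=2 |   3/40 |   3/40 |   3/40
I(X;Y) = 0.0273, I(X;f(Y)) = 0.0184, inequality holds: 0.0273 ≥ 0.0184

Data Processing Inequality: For any Markov chain X → Y → Z, we have I(X;Y) ≥ I(X;Z).

Here Z = f(Y) is a deterministic function of Y, forming X → Y → Z.

Original I(X;Y) = 0.0273 nats

After applying f:
P(X,Z) where Z=f(Y):
- P(X,Z=0) = P(X,Y=2)
- P(X,Z=1) = P(X,Y=0) + P(X,Y=1)

I(X;Z) = I(X;f(Y)) = 0.0184 nats

Verification: 0.0273 ≥ 0.0184 ✓

Information cannot be created by processing; the function f can only lose information about X.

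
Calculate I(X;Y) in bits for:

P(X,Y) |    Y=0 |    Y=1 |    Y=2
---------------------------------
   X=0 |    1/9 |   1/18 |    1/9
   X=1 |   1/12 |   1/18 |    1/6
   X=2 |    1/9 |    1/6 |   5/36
0.0486 bits

Mutual information: I(X;Y) = H(X) + H(Y) - H(X,Y)

Marginals:
P(X) = (5/18, 11/36, 5/12), H(X) = 1.5622 bits
P(Y) = (11/36, 5/18, 5/12), H(Y) = 1.5622 bits

Joint entropy: H(X,Y) = 3.0759 bits

I(X;Y) = 1.5622 + 1.5622 - 3.0759 = 0.0486 bits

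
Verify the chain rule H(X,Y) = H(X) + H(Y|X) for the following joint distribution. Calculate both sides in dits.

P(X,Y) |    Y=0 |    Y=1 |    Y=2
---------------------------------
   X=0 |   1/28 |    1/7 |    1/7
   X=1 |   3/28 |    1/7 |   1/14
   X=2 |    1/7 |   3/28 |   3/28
H(X,Y) = 0.9283, H(X) = 0.4766, H(Y|X) = 0.4517 (all in dits)

Chain rule: H(X,Y) = H(X) + H(Y|X)

Left side — joint entropy directly:
H(X,Y) = -Σ p(x,y) log p(x,y) = 0.9283 dits

Right side — compute H(Y|X) from the conditional distributions:
P(X) = (9/28, 9/28, 5/14), so H(X) = 0.4766 dits
H(Y|X) = Σ_x P(X=x) · H(Y|X=x):
  P(Y|X=0) = (1/9, 4/9, 4/9), H(Y|X=0) = 0.4191, weight P(X=0) = 9/28
  P(Y|X=1) = (1/3, 4/9, 2/9), H(Y|X=1) = 0.4607, weight P(X=1) = 9/28
  P(Y|X=2) = (2/5, 3/10, 3/10), H(Y|X=2) = 0.4729, weight P(X=2) = 5/14
H(Y|X) = 0.4517 dits

H(X) + H(Y|X) = 0.4766 + 0.4517 = 0.9283 dits

Both sides equal 0.9283 dits. ✓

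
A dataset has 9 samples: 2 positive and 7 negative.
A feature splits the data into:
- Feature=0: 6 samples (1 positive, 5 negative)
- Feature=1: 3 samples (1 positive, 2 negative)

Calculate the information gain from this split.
0.0248 bits

Information Gain = H(Y) - H(Y|Feature)

Before split:
P(positive) = 2/9 = 0.2222
H(Y) = 0.7642 bits

After split:
Feature=0: H = 0.6500 bits (weight = 6/9)
Feature=1: H = 0.9183 bits (weight = 3/9)
H(Y|Feature) = (6/9)×0.6500 + (3/9)×0.9183 = 0.7394 bits

Information Gain = 0.7642 - 0.7394 = 0.0248 bits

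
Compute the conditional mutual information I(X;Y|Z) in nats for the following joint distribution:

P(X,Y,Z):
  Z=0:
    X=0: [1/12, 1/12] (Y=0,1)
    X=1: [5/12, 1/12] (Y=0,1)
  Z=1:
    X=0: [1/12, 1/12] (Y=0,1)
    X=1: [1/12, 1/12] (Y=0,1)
0.0341 nats

Conditional mutual information: I(X;Y|Z) = H(X|Z) + H(Y|Z) - H(X,Y|Z)

H(Z) = 0.6365
H(X,Z) = 1.2425 → H(X|Z) = 0.6059
H(Y,Z) = 1.2425 → H(Y|Z) = 0.6059
H(X,Y,Z) = 1.8143 → H(X,Y|Z) = 1.1778

I(X;Y|Z) = 0.6059 + 0.6059 - 1.1778 = 0.0341 nats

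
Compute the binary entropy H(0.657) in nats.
0.6430 nats

The binary entropy function is:
H(p) = -p log(p) - (1-p) log(1-p)

H(0.657) = -0.657 × log_e(0.657) - 0.343 × log_e(0.343)
H(0.657) = 0.6430 nats

Note: Binary entropy is maximized at p=0.5 (H=1 bit) and minimized at p=0 or p=1 (H=0).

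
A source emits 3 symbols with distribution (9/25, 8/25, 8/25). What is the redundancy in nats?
0.0016 nats

Redundancy measures how far a source is from maximum entropy:
R = H_max - H(X)

Maximum entropy for 3 symbols: H_max = log_e(3) = 1.0986 nats
Actual entropy: H(X) = 1.0970 nats
Redundancy: R = 1.0986 - 1.0970 = 0.0016 nats

This redundancy represents potential for compression: the source could be compressed by 0.0016 nats per symbol.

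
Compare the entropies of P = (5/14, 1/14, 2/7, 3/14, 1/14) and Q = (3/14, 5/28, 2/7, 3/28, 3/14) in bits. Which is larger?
Q

Computing entropies in bits:
H(P) = 2.0670
H(Q) = 2.2579

Distribution Q has higher entropy.

Intuition: The distribution closer to uniform (more spread out) has higher entropy.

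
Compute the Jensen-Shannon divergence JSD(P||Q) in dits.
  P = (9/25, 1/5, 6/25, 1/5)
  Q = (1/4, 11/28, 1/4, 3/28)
0.0122 dits

Jensen-Shannon divergence is:
JSD(P||Q) = 0.5 × D_KL(P||M) + 0.5 × D_KL(Q||M)
where M = 0.5 × (P + Q) is the mixture distribution.

M = 0.5 × (9/25, 1/5, 6/25, 1/5) + 0.5 × (1/4, 11/28, 1/4, 3/28) = (0.305, 0.296429, 0.245, 0.153571)

D_KL(P||M) = 0.0125 dits
D_KL(Q||M) = 0.0119 dits

JSD(P||Q) = 0.5 × 0.0125 + 0.5 × 0.0119 = 0.0122 dits

Unlike KL divergence, JSD is symmetric and bounded: 0 ≤ JSD ≤ log(2).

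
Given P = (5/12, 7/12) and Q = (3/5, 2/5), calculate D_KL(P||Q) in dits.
0.0296 dits

KL divergence: D_KL(P||Q) = Σ p(x) log(p(x)/q(x))

Computing term by term:
  x=0: 5/12 × log_10[(5/12)/(3/5)] = 5/12 × -0.1584 = -0.0660
  x=1: 7/12 × log_10[(7/12)/(2/5)] = 7/12 × 0.1639 = 0.0956

D_KL(P||Q) = 0.0296 dits

Note: KL divergence is always non-negative and equals 0 iff P = Q.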